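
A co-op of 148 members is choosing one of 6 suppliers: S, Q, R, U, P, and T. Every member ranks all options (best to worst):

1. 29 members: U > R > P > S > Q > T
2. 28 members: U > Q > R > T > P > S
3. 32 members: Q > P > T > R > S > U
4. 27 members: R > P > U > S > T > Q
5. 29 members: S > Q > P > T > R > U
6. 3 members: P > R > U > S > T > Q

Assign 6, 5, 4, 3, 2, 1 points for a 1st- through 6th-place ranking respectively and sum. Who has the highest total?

P

S: 29·3 + 28·1 + 32·2 + 27·3 + 29·6 + 3·3 = 443
Q: 29·2 + 28·5 + 32·6 + 27·1 + 29·5 + 3·1 = 565
R: 29·5 + 28·4 + 32·3 + 27·6 + 29·2 + 3·5 = 588
U: 29·6 + 28·6 + 32·1 + 27·4 + 29·1 + 3·4 = 523
P: 29·4 + 28·2 + 32·5 + 27·5 + 29·4 + 3·6 = 601
T: 29·1 + 28·3 + 32·4 + 27·2 + 29·3 + 3·2 = 388
P has the highest Borda score (601).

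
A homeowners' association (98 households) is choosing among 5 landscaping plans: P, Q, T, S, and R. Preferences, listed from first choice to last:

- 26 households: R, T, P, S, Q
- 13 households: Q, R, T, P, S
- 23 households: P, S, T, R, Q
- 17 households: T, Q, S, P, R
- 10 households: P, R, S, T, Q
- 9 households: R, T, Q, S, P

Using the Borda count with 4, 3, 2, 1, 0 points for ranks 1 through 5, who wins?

P: 26·2 + 13·1 + 23·4 + 17·1 + 10·4 + 9·0 = 214
Q: 26·0 + 13·4 + 23·0 + 17·3 + 10·0 + 9·2 = 121
T: 26·3 + 13·2 + 23·2 + 17·4 + 10·1 + 9·3 = 255
S: 26·1 + 13·0 + 23·3 + 17·2 + 10·2 + 9·1 = 158
R: 26·4 + 13·3 + 23·1 + 17·0 + 10·3 + 9·4 = 232
T has the highest Borda score (255).

T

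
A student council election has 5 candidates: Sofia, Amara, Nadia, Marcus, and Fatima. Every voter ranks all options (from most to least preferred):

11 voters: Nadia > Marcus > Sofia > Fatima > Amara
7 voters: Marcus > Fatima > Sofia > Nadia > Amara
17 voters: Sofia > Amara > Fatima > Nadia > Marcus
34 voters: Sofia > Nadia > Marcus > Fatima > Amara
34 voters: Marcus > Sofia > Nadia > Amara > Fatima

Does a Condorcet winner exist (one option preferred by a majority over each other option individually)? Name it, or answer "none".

Checking pairwise contests:
Marcus beats Sofia 52–51.
Sofia beats Amara 103–0.
Sofia beats Nadia 92–11.
Nadia beats Marcus 62–41.
Sofia beats Fatima 96–7.
Every option loses at least one head-to-head, so there is no Condorcet winner.

none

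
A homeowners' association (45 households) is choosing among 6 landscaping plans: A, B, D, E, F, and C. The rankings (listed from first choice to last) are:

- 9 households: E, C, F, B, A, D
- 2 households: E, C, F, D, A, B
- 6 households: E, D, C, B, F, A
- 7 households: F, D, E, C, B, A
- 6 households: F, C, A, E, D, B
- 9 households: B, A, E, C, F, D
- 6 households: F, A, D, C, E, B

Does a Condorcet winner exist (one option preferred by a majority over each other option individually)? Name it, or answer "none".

E vs A: 24–21 for E.
E vs B: 36–9 for E.
E vs D: 32–13 for E.
E vs F: 26–19 for E.
E vs C: 33–12 for E.
E beats every other option head-to-head.

E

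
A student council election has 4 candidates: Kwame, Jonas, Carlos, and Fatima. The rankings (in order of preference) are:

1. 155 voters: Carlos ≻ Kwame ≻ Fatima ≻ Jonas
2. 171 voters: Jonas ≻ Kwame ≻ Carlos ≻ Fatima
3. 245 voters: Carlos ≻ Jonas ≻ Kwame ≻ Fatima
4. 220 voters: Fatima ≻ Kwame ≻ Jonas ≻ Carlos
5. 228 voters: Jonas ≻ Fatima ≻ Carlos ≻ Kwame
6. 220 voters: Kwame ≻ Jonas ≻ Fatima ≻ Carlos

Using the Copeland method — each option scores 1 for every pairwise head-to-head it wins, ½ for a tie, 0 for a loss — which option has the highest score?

Jonas

Kwame: beats Fatima; loses to Jonas and Carlos → score 1.
Jonas: beats Kwame, Carlos, and Fatima → score 3.
Carlos: beats Kwame; loses to Jonas and Fatima → score 1.
Fatima: beats Carlos; loses to Kwame and Jonas → score 1.
Jonas has the best pairwise record.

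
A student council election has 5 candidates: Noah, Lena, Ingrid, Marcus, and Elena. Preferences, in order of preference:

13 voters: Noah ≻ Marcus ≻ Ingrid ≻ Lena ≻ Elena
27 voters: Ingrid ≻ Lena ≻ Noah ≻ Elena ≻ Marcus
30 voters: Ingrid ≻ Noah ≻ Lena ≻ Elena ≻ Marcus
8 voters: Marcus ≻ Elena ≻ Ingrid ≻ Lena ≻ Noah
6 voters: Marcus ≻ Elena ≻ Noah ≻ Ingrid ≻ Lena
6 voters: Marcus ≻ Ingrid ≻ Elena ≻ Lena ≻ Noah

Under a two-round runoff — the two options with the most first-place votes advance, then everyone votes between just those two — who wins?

Round 1 first-place votes: Noah 13, Lena 0, Ingrid 57, Marcus 20, Elena 0.
Ingrid and Marcus advance.
Runoff: Ingrid is preferred to Marcus by 57 voters; Marcus by 33.
Ingrid wins the runoff.

Ingrid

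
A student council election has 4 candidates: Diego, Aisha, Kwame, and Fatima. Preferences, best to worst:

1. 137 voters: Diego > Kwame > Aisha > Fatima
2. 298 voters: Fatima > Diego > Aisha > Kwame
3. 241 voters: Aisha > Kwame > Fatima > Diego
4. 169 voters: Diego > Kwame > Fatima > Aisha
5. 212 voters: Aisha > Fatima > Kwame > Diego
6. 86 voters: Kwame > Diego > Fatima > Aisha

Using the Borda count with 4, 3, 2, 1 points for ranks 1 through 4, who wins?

Diego: 137·4 + 298·3 + 241·1 + 169·4 + 212·1 + 86·3 = 2829
Aisha: 137·2 + 298·2 + 241·4 + 169·1 + 212·4 + 86·1 = 2937
Kwame: 137·3 + 298·1 + 241·3 + 169·3 + 212·2 + 86·4 = 2707
Fatima: 137·1 + 298·4 + 241·2 + 169·2 + 212·3 + 86·2 = 2957
Fatima has the highest Borda score (2957).

Fatima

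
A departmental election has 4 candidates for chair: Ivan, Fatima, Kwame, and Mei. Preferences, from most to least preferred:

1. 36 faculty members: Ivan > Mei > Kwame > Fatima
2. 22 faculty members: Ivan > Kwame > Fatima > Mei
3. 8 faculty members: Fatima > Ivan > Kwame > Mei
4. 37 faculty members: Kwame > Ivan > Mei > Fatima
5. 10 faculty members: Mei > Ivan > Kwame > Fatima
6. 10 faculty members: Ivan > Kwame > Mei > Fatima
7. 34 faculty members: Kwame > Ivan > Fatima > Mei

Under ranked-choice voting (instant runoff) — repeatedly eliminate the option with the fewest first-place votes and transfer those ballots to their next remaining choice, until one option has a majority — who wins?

Ivan

Round 1: Ivan 68, Fatima 8, Kwame 71, Mei 10. Eliminate Fatima.
Round 2: Ivan 76, Kwame 71, Mei 10. Eliminate Mei.
Round 3: Ivan 86, Kwame 71. Ivan has a majority.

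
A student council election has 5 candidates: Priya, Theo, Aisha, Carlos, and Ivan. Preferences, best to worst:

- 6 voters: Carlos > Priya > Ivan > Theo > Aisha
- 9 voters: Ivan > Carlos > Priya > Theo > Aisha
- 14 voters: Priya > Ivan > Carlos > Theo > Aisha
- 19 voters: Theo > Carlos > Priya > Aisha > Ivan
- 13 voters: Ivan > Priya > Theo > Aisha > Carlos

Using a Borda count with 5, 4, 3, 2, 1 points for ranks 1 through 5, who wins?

Priya: 6·4 + 9·3 + 14·5 + 19·3 + 13·4 = 230
Theo: 6·2 + 9·2 + 14·2 + 19·5 + 13·3 = 192
Aisha: 6·1 + 9·1 + 14·1 + 19·2 + 13·2 = 93
Carlos: 6·5 + 9·4 + 14·3 + 19·4 + 13·1 = 197
Ivan: 6·3 + 9·5 + 14·4 + 19·1 + 13·5 = 203
Priya has the highest Borda score (230).

Priya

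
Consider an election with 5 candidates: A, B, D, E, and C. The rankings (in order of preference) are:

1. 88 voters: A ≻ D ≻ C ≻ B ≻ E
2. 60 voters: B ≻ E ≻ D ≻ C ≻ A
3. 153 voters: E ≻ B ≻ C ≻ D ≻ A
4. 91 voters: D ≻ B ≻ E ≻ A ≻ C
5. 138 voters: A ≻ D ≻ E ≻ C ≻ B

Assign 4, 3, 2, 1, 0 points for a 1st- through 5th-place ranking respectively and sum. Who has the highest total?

A: 88·4 + 60·0 + 153·0 + 91·1 + 138·4 = 995
B: 88·1 + 60·4 + 153·3 + 91·3 + 138·0 = 1060
D: 88·3 + 60·2 + 153·1 + 91·4 + 138·3 = 1315
E: 88·0 + 60·3 + 153·4 + 91·2 + 138·2 = 1250
C: 88·2 + 60·1 + 153·2 + 91·0 + 138·1 = 680
D has the highest Borda score (1315).

D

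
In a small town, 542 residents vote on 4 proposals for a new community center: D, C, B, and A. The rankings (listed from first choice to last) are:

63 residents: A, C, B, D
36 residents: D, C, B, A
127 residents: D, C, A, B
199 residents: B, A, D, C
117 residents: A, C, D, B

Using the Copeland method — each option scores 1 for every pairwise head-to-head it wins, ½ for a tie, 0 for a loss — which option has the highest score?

D: beats C and B; loses to A → score 2.
C: beats B; loses to D and A → score 1.
B: loses to D, C, and A → score 0.
A: beats D, C, and B → score 3.
A has the best pairwise record.

A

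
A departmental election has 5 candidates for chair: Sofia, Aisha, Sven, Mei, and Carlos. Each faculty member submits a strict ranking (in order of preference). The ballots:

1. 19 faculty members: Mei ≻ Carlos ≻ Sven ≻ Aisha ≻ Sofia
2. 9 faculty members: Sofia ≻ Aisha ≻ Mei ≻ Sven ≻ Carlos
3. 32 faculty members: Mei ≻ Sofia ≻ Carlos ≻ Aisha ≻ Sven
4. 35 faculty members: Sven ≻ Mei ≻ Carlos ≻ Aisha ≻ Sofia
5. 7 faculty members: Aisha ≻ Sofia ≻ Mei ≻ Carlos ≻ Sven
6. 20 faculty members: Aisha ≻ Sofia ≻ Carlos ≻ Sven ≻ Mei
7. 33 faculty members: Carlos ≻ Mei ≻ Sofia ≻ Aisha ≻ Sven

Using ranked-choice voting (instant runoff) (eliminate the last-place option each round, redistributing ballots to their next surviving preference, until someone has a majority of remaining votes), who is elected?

Round 1: Sofia 9, Aisha 27, Sven 35, Mei 51, Carlos 33. Eliminate Sofia.
Round 2: Aisha 36, Sven 35, Mei 51, Carlos 33. Eliminate Carlos.
Round 3: Aisha 36, Sven 35, Mei 84. Mei has a majority.

Mei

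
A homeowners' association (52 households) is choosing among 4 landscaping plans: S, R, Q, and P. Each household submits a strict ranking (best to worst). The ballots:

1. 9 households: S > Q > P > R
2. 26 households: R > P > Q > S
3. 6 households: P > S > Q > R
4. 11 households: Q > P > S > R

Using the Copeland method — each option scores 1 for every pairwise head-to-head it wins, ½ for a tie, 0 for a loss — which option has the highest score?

P

S: ties R; loses to Q and P → score 0.5.
R: ties S, Q, and P → score 1.5.
Q: beats S; ties R; loses to P → score 1.5.
P: beats S and Q; ties R → score 2.5.
P has the best pairwise record.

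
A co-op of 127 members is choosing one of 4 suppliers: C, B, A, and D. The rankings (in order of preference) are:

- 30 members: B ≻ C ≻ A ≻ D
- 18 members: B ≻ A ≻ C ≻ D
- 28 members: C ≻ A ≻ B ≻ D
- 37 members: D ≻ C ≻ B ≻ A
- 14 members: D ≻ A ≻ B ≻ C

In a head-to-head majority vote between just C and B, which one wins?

Voters preferring C to B: 65; preferring B to C: 62.
C wins the head-to-head.

C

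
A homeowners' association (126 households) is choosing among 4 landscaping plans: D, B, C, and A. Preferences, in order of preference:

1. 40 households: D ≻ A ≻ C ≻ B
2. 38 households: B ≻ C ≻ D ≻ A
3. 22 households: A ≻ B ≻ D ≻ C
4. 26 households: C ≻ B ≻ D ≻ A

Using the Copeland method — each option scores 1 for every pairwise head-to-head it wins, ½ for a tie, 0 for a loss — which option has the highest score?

D: beats A; loses to B and C → score 1.
B: beats D and A; loses to C → score 2.
C: beats D, B, and A → score 3.
A: loses to D, B, and C → score 0.
C has the best pairwise record.

C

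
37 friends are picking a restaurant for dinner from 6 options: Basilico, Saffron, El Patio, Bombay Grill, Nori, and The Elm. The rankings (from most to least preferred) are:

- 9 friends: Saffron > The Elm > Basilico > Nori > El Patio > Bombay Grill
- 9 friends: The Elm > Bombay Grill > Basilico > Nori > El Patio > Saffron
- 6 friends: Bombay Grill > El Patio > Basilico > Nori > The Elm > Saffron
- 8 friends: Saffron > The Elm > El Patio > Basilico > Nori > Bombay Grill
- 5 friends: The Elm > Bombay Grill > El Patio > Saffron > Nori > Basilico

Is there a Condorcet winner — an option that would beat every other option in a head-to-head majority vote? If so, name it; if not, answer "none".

The Elm vs Basilico: 31–6 for The Elm.
The Elm vs Saffron: 20–17 for The Elm.
The Elm vs El Patio: 31–6 for The Elm.
The Elm vs Bombay Grill: 31–6 for The Elm.
The Elm vs Nori: 31–6 for The Elm.
The Elm beats every other option head-to-head.

The Elm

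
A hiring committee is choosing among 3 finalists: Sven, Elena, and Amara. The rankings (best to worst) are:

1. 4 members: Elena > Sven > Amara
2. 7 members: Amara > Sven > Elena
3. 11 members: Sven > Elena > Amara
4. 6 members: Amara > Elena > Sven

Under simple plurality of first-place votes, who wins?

First-place votes: Sven 11, Elena 4, Amara 13.
Amara has the most first-place votes.

Amara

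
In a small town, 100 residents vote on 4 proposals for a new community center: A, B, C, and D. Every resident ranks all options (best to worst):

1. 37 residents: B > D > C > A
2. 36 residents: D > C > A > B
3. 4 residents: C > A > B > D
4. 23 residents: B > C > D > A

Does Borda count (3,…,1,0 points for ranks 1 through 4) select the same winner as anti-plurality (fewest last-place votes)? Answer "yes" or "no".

no

Borda — scores: A 44, B 184, C 167, D 205. Winner: D.
Anti-plurality — last-place votes: A 60, B 36, C 0, D 4. Winner: C.
The two methods disagree.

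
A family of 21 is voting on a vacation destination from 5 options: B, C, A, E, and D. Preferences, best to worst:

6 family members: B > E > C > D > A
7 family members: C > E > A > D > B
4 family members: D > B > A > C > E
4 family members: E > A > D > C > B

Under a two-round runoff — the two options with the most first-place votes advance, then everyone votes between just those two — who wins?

C

Round 1 first-place votes: B 6, C 7, A 0, E 4, D 4.
C and B advance.
Runoff: C is preferred to B by 11 voters; B by 10.
C wins the runoff.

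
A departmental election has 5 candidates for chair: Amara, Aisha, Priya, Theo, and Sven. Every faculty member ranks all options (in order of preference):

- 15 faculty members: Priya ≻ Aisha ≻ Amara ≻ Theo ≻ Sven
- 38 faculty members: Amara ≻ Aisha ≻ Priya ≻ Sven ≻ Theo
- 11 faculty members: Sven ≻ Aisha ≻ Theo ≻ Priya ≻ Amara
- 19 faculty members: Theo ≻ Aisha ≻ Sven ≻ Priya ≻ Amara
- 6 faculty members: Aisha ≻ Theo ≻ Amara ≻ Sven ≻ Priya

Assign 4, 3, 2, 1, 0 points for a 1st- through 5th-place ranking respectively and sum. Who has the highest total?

Aisha

Amara: 15·2 + 38·4 + 11·0 + 19·0 + 6·2 = 194
Aisha: 15·3 + 38·3 + 11·3 + 19·3 + 6·4 = 273
Priya: 15·4 + 38·2 + 11·1 + 19·1 + 6·0 = 166
Theo: 15·1 + 38·0 + 11·2 + 19·4 + 6·3 = 131
Sven: 15·0 + 38·1 + 11·4 + 19·2 + 6·1 = 126
Aisha has the highest Borda score (273).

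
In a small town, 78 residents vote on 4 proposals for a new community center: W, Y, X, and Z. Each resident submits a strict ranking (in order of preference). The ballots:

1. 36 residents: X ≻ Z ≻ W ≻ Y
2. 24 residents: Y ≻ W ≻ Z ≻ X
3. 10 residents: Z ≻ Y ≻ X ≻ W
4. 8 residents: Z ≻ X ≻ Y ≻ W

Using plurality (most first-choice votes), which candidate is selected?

First-place votes: W 0, Y 24, X 36, Z 18.
X has the most first-place votes.

X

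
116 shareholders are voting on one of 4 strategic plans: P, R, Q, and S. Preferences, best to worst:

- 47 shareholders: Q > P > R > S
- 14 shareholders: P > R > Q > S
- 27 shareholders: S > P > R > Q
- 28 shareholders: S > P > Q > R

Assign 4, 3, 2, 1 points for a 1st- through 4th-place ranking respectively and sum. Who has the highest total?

P

P: 47·3 + 14·4 + 27·3 + 28·3 = 362
R: 47·2 + 14·3 + 27·2 + 28·1 = 218
Q: 47·4 + 14·2 + 27·1 + 28·2 = 299
S: 47·1 + 14·1 + 27·4 + 28·4 = 281
P has the highest Borda score (362).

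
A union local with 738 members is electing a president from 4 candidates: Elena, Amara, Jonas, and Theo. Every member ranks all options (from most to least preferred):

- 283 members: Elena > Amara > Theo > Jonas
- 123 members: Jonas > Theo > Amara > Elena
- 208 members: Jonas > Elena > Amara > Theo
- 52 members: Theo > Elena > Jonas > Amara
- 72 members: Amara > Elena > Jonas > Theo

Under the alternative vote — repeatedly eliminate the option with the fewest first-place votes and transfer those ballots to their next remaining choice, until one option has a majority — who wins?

Round 1: Elena 283, Amara 72, Jonas 331, Theo 52. Eliminate Theo.
Round 2: Elena 335, Amara 72, Jonas 331. Eliminate Amara.
Round 3: Elena 407, Jonas 331. Elena has a majority.

Elena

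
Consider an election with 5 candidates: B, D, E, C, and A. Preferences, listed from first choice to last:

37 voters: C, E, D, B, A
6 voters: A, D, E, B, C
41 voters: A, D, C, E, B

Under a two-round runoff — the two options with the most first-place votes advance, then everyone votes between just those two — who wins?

A

Round 1 first-place votes: B 0, D 0, E 0, C 37, A 47.
A and C advance.
Runoff: A is preferred to C by 47 voters; C by 37.
A wins the runoff.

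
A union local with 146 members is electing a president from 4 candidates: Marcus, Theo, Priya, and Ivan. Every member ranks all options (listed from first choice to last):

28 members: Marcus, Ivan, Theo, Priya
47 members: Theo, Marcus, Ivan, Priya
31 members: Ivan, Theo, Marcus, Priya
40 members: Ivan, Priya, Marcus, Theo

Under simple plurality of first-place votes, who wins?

First-place votes: Marcus 28, Theo 47, Priya 0, Ivan 71.
Ivan has the most first-place votes.

Ivan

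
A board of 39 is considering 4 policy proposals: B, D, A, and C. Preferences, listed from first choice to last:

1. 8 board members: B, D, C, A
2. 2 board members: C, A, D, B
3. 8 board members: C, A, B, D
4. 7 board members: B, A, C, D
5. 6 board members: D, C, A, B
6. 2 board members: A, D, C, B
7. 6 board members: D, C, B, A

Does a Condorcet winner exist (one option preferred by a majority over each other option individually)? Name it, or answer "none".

none

Checking pairwise contests:
C beats B 24–15.
B beats D 23–16.
B beats A 21–18.
D beats C 22–17.
Every option loses at least one head-to-head, so there is no Condorcet winner.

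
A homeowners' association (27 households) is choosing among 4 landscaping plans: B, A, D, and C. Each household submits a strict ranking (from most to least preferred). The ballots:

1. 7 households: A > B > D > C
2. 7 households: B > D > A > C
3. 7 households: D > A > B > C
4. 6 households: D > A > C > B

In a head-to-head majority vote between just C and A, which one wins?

Voters preferring C to A: 0; preferring A to C: 27.
A wins the head-to-head.

A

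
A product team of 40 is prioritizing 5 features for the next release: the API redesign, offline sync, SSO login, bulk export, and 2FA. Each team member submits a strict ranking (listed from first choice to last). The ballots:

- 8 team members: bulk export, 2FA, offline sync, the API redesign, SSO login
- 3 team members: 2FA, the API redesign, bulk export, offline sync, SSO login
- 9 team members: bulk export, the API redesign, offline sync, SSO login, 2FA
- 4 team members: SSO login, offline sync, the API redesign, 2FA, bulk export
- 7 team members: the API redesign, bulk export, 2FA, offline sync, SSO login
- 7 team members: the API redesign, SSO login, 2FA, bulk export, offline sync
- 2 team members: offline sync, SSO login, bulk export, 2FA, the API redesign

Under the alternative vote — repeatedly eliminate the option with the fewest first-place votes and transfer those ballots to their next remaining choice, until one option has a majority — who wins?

Round 1: the API redesign 14, offline sync 2, SSO login 4, bulk export 17, 2FA 3. Eliminate offline sync.
Round 2: the API redesign 14, SSO login 6, bulk export 17, 2FA 3. Eliminate 2FA.
Round 3: the API redesign 17, SSO login 6, bulk export 17. Eliminate SSO login.
Round 4: the API redesign 21, bulk export 19. The API redesign has a majority.

the API redesign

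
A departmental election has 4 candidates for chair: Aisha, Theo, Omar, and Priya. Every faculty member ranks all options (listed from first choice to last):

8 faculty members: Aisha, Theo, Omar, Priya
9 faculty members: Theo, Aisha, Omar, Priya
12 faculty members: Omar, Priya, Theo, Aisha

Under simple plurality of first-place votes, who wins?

Omar

First-place votes: Aisha 8, Theo 9, Omar 12, Priya 0.
Omar has the most first-place votes.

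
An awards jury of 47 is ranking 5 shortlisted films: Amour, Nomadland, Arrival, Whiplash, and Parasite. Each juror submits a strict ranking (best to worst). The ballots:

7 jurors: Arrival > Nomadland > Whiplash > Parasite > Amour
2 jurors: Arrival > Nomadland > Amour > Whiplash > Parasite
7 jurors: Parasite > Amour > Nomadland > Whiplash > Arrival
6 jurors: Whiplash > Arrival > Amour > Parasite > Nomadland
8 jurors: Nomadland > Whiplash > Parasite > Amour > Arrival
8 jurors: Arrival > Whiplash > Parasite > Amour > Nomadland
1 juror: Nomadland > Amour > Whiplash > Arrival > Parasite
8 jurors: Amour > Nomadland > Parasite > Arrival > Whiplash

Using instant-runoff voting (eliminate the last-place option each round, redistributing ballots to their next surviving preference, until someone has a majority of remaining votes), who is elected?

Round 1: Amour 8, Nomadland 9, Arrival 17, Whiplash 6, Parasite 7. Eliminate Whiplash.
Round 2: Amour 8, Nomadland 9, Arrival 23, Parasite 7. Eliminate Parasite.
Round 3: Amour 15, Nomadland 9, Arrival 23. Eliminate Nomadland.
Round 4: Amour 24, Arrival 23. Amour has a majority.

Amour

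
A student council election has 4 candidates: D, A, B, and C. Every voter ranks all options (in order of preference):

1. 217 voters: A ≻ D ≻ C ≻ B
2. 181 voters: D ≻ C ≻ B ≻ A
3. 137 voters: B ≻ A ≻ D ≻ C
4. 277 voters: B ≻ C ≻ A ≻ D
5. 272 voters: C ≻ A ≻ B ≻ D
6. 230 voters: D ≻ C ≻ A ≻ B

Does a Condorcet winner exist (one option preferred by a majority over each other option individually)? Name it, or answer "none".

Checking pairwise contests:
A beats D 903–411.
C beats A 960–354.
A beats B 719–595.
D beats C 765–549.
Every option loses at least one head-to-head, so there is no Condorcet winner.

none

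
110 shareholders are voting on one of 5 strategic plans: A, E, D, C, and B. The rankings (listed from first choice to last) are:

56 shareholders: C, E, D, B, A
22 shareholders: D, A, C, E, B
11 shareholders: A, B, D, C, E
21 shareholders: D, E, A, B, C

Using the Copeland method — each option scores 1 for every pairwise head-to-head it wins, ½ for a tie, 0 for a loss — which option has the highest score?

A: loses to E, D, C, and B → score 0.
E: beats A, D, and B; loses to C → score 3.
D: beats A and B; loses to E and C → score 2.
C: beats A, E, D, and B → score 4.
B: beats A; loses to E, D, and C → score 1.
C has the best pairwise record.

C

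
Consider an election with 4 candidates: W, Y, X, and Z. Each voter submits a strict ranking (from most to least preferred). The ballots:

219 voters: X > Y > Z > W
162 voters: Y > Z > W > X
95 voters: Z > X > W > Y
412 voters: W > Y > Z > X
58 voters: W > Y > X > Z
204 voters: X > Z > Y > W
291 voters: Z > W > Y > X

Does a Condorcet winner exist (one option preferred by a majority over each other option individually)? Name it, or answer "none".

Checking pairwise contests:
Z beats W 971–470.
W beats Y 856–585.
W beats X 923–518.
Y beats Z 851–590.
Every option loses at least one head-to-head, so there is no Condorcet winner.

none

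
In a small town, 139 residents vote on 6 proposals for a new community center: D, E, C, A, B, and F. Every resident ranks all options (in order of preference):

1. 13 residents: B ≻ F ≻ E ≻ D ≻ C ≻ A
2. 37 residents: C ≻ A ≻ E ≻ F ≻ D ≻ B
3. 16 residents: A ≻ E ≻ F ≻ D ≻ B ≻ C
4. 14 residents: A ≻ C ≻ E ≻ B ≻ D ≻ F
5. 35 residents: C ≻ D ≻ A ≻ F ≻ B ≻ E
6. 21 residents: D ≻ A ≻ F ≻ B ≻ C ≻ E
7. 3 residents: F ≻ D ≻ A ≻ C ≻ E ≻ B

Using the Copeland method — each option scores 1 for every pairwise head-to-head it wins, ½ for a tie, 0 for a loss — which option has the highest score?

C

D: beats A, B, and F; loses to E and C → score 3.
E: beats D and B; loses to C, A, and F → score 2.
C: beats D, E, A, B, and F → score 5.
A: beats E, B, and F; loses to D and C → score 3.
B: loses to D, E, C, A, and F → score 0.
F: beats E and B; loses to D, C, and A → score 2.
C has the best pairwise record.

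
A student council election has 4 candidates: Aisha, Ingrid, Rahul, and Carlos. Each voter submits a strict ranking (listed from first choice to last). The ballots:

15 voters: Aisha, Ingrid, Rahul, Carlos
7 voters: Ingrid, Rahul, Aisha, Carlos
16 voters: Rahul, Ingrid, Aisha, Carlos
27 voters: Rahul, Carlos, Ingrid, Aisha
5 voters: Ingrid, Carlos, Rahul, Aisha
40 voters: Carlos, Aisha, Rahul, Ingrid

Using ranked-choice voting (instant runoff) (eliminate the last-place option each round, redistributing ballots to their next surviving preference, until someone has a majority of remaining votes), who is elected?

Round 1: Aisha 15, Ingrid 12, Rahul 43, Carlos 40. Eliminate Ingrid.
Round 2: Aisha 15, Rahul 50, Carlos 45. Eliminate Aisha.
Round 3: Rahul 65, Carlos 45. Rahul has a majority.

Rahul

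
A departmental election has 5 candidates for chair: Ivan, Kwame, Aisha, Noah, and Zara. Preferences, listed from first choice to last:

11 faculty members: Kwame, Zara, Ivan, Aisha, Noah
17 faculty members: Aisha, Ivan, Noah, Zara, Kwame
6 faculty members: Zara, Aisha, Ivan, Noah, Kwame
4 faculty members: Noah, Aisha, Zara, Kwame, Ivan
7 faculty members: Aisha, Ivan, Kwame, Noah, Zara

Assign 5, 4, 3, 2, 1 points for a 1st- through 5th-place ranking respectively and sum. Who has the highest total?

Aisha

Ivan: 11·3 + 17·4 + 6·3 + 4·1 + 7·4 = 151
Kwame: 11·5 + 17·1 + 6·1 + 4·2 + 7·3 = 107
Aisha: 11·2 + 17·5 + 6·4 + 4·4 + 7·5 = 182
Noah: 11·1 + 17·3 + 6·2 + 4·5 + 7·2 = 108
Zara: 11·4 + 17·2 + 6·5 + 4·3 + 7·1 = 127
Aisha has the highest Borda score (182).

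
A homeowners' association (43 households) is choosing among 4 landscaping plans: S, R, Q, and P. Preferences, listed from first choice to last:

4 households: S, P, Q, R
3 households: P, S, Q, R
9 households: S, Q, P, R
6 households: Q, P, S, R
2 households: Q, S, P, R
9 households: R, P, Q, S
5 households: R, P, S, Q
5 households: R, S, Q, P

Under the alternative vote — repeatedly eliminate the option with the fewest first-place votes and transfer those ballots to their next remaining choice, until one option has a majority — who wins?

Round 1: S 13, R 19, Q 8, P 3. Eliminate P.
Round 2: S 16, R 19, Q 8. Eliminate Q.
Round 3: S 24, R 19. S has a majority.

S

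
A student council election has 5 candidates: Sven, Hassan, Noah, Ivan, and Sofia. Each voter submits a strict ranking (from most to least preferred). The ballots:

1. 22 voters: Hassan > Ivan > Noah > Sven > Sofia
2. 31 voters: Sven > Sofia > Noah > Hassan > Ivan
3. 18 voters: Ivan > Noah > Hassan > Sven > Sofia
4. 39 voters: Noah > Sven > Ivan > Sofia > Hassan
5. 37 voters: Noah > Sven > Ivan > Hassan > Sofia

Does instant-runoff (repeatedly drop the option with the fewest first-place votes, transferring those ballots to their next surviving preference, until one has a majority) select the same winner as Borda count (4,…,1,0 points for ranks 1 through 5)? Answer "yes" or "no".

Instant-runoff — R1 Sven 31, Hassan 22, Noah 76, Ivan 18, Sofia 0 (Noah winner). Winner: Noah.
Borda — scores: Sven 392, Hassan 192, Noah 464, Ivan 290, Sofia 132. Winner: Noah.
The two methods agree.

yes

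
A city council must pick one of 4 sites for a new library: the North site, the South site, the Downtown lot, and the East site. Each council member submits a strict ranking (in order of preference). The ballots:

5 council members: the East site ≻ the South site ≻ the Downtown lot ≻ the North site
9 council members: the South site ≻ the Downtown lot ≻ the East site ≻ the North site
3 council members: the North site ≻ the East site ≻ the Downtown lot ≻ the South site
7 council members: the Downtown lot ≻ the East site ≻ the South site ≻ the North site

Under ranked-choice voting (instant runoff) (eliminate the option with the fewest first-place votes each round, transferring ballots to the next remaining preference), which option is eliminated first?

Round 1: the North site 3, the South site 9, the Downtown lot 7, the East site 5. Eliminate the North site.

the North site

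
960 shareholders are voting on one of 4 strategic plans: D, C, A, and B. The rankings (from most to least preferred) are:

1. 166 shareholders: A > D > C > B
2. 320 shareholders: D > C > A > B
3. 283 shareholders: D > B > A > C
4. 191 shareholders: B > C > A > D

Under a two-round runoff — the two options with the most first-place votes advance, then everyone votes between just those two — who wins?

D

Round 1 first-place votes: D 603, C 0, A 166, B 191.
D and B advance.
Runoff: D is preferred to B by 769 voters; B by 191.
D wins the runoff.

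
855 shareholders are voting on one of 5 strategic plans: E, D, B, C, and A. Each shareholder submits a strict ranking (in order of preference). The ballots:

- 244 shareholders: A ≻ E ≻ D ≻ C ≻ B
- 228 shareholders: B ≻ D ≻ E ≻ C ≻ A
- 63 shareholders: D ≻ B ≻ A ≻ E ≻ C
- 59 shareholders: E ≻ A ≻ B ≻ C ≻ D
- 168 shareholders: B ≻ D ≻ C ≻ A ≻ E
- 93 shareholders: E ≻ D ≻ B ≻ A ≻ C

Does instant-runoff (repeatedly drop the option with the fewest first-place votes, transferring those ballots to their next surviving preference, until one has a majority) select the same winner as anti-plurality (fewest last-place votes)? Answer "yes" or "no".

Instant-runoff — R1 E 152, D 63, B 396, C 0, A 244 (C out); R2 E 152, D 63, B 396, A 244 (D out); R3 E 152, B 459, A 244 (B winner). Winner: B.
Anti-plurality — last-place votes: E 168, D 59, B 244, C 156, A 228. Winner: D.
The two methods disagree.

no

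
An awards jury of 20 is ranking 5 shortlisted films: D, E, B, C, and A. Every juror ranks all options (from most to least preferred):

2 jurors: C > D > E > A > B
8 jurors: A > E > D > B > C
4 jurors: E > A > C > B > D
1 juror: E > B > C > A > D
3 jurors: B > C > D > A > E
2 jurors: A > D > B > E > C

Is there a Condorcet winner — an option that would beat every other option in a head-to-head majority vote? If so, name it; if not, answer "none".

A

A vs D: 15–5 for A.
A vs E: 13–7 for A.
A vs B: 16–4 for A.
A vs C: 14–6 for A.
A beats every other option head-to-head.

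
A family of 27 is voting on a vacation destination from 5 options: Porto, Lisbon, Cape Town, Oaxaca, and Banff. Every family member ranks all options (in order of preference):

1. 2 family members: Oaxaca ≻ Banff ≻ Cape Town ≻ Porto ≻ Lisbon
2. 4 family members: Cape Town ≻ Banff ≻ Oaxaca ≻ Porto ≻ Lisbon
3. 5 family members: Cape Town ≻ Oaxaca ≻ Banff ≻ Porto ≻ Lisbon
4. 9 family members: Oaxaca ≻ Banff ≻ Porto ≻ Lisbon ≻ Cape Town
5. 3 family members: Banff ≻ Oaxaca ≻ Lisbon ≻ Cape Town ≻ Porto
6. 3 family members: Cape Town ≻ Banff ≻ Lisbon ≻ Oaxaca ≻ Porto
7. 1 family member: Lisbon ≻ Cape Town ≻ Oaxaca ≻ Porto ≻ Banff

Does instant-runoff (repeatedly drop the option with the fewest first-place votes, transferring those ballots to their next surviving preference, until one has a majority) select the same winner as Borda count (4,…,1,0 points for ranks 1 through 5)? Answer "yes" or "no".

yes

Instant-runoff — R1 Porto 0, Lisbon 1, Cape Town 12, Oaxaca 11, Banff 3 (Porto out); R2 Lisbon 1, Cape Town 12, Oaxaca 11, Banff 3 (Lisbon out); R3 Cape Town 13, Oaxaca 11, Banff 3 (Banff out); R4 Cape Town 13, Oaxaca 14 (Oaxaca winner). Winner: Oaxaca.
Borda — scores: Porto 30, Lisbon 25, Cape Town 58, Oaxaca 81, Banff 76. Winner: Oaxaca.
The two methods agree.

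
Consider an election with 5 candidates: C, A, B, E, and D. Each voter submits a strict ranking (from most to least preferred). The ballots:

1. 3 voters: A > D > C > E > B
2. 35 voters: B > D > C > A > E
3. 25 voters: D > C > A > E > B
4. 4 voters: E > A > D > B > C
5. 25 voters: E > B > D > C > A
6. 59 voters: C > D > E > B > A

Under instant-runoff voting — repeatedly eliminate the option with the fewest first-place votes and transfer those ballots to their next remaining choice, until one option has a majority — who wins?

Round 1: C 59, A 3, B 35, E 29, D 25. Eliminate A.
Round 2: C 59, B 35, E 29, D 28. Eliminate D.
Round 3: C 87, B 35, E 29. C has a majority.

C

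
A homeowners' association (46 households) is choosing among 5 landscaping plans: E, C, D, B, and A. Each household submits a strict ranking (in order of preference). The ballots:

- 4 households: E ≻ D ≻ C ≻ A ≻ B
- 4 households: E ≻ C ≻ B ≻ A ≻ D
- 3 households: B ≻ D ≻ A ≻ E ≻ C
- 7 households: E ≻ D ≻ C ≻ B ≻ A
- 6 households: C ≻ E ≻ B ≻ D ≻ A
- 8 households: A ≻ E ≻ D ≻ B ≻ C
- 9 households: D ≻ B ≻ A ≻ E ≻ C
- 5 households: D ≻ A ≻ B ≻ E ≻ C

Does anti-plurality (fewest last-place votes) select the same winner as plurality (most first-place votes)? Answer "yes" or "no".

yes

Anti-plurality — last-place votes: E 0, C 25, D 4, B 4, A 13. Winner: E.
Plurality — first-place votes: E 15, C 6, D 14, B 3, A 8. Winner: E.
The two methods agree.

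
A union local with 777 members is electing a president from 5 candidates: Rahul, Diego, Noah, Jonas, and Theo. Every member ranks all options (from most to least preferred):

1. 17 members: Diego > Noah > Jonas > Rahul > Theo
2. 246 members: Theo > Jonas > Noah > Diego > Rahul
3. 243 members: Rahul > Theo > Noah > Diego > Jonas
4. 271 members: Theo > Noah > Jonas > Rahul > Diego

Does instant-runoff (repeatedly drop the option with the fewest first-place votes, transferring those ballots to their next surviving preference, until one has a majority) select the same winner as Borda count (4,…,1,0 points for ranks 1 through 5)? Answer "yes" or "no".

Instant-runoff — R1 Rahul 243, Diego 17, Noah 0, Jonas 0, Theo 517 (Theo winner). Winner: Theo.
Borda — scores: Rahul 1260, Diego 557, Noah 1842, Jonas 1314, Theo 2797. Winner: Theo.
The two methods agree.

yes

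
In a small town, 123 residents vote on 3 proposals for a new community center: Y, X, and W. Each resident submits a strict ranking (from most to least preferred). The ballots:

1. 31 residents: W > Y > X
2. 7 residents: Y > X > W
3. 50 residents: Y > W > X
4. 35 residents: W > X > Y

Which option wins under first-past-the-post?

First-place votes: Y 57, X 0, W 66.
W has the most first-place votes.

W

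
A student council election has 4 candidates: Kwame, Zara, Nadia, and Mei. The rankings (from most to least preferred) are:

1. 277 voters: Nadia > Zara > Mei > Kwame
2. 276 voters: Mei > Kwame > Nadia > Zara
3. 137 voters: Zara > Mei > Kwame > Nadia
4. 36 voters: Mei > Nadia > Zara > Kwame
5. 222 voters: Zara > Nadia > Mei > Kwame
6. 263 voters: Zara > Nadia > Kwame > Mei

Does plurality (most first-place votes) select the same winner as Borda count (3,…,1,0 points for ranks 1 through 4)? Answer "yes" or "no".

Plurality — first-place votes: Kwame 0, Zara 622, Nadia 277, Mei 312. Winner: Zara.
Borda — scores: Kwame 952, Zara 2456, Nadia 2149, Mei 1709. Winner: Zara.
The two methods agree.

yes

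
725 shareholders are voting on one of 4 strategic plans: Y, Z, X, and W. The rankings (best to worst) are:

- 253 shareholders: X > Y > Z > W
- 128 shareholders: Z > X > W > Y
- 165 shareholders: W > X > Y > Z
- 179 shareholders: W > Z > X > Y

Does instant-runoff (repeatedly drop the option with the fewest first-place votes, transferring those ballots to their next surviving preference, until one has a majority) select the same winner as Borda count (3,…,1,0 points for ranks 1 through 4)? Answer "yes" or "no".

Instant-runoff — R1 Y 0, Z 128, X 253, W 344 (Y out); R2 Z 128, X 253, W 344 (Z out); R3 X 381, W 344 (X winner). Winner: X.
Borda — scores: Y 671, Z 995, X 1524, W 1160. Winner: X.
The two methods agree.

yes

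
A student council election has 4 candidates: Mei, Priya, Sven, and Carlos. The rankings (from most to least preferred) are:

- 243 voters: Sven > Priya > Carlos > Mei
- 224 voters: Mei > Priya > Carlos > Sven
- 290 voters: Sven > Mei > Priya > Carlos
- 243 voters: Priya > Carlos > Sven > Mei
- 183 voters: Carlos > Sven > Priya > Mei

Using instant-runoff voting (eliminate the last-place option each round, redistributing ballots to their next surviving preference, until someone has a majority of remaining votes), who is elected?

Round 1: Mei 224, Priya 243, Sven 533, Carlos 183. Eliminate Carlos.
Round 2: Mei 224, Priya 243, Sven 716. Sven has a majority.

Sven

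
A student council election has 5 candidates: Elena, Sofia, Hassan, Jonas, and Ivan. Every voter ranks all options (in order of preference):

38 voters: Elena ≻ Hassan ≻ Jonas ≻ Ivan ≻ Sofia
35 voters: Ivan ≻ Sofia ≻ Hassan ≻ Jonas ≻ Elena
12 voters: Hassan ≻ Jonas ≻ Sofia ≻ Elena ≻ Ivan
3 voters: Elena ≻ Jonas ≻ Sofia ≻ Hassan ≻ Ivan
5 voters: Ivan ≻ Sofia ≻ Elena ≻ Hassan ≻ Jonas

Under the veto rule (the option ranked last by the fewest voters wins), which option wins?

Hassan

Last-place votes: Elena 35, Sofia 38, Hassan 0, Jonas 5, Ivan 15.
Hassan is ranked last by the fewest voters, so Hassan wins.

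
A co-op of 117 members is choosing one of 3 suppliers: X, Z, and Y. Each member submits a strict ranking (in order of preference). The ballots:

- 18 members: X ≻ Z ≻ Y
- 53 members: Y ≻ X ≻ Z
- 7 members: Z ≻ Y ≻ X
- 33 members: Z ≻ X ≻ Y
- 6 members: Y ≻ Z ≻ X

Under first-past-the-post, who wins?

Y

First-place votes: X 18, Z 40, Y 59.
Y has the most first-place votes.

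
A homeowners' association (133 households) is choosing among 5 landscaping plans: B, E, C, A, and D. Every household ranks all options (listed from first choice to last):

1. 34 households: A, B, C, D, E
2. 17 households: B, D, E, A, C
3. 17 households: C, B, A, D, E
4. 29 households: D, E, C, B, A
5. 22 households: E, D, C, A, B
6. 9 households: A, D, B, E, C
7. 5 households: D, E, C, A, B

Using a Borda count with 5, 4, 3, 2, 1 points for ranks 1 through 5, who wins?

D

B: 34·4 + 17·5 + 17·4 + 29·2 + 22·1 + 9·3 + 5·1 = 401
E: 34·1 + 17·3 + 17·1 + 29·4 + 22·5 + 9·2 + 5·4 = 366
C: 34·3 + 17·1 + 17·5 + 29·3 + 22·3 + 9·1 + 5·3 = 381
A: 34·5 + 17·2 + 17·3 + 29·1 + 22·2 + 9·5 + 5·2 = 383
D: 34·2 + 17·4 + 17·2 + 29·5 + 22·4 + 9·4 + 5·5 = 464
D has the highest Borda score (464).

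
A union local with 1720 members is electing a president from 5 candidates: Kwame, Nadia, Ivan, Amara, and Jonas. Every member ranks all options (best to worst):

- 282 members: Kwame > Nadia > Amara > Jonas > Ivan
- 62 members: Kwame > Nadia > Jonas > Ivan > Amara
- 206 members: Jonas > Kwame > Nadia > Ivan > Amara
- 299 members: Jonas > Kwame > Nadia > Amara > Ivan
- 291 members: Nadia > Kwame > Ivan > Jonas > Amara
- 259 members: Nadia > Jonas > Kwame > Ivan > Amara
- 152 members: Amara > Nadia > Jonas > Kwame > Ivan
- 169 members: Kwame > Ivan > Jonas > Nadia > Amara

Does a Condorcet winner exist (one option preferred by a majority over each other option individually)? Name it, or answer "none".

none

Checking pairwise contests:
Jonas beats Kwame 916–804.
Kwame beats Nadia 1018–702.
Kwame beats Ivan 1720–0.
Kwame beats Amara 1568–152.
Nadia beats Jonas 1046–674.
Every option loses at least one head-to-head, so there is no Condorcet winner.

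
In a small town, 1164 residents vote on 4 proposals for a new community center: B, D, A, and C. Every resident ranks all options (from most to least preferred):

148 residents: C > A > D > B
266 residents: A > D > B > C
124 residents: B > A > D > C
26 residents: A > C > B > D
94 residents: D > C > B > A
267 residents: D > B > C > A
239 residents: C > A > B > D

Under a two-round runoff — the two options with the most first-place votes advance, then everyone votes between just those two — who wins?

Round 1 first-place votes: B 124, D 361, A 292, C 387.
C and D advance.
Runoff: C is preferred to D by 413 voters; D by 751.
D wins the runoff.

D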